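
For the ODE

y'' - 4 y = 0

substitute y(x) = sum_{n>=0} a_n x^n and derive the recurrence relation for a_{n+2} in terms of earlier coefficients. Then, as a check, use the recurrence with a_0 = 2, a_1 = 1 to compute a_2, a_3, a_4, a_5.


Substitute y = sum_n a_n x^n into y'' + (const) y = 0.
y''(x) = sum_{n>=0} (n+2)(n+1) a_{n+2} x^n.
The ODE becomes sum_n [(n+2)(n+1) a_{n+2} - 4 a_n] x^n = 0.
Setting each coefficient to zero gives the recurrence:
  (n+2)(n+1) a_{n+2} - 4 a_n = 0,
  a_{n+2} = 4 / ((n+1)(n+2)) a_n.

Check with a_0 = 2, a_1 = 1 (apply the recurrence for n = 0, 1, 2, 3): a_0 = 2, a_1 = 1, a_2 = 4, a_3 = 2/3, a_4 = 4/3, a_5 = 2/15.

a_{n+2} = 4/((n+1)(n+2)) * a_n; check: a_0 = 2, a_1 = 1, a_2 = 4, a_3 = 2/3, a_4 = 4/3, a_5 = 2/15


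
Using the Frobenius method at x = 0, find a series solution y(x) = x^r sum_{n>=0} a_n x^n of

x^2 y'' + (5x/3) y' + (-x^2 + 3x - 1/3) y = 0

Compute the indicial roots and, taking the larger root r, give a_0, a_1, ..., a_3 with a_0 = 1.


Write in Frobenius form y'' + (p(x)/x) y' + (q(x)/x^2) y = 0:
  p(x) = 5/3,  q(x) = -x^2 + 3x - 1/3.
Indicial equation: r(r-1) + (5/3) r + (-1/3) = 0 -> roots r_1 = 1/3, r_2 = -1.
Take r = r_1 = 1/3. Let y(x) = x^r sum_{n>=0} a_n x^n with a_0 = 1.
Substitute y = x^r sum a_n x^n and match x^{r+n}. The recurrence is
  D(n) a_n + 3 a_{n-1} - 1 a_{n-2} = 0,  where D(n) = (r+n)(r+n-1) + (5/3)(r+n) + (-1/3).
  a_n = [-3 a_{n-1} + 1 a_{n-2}] / D(n).
Since the indicial polynomial factors as (r - r_1)(r - r_2), D(n) = (r_1 + n - r_1)(r_1 + n - r_2) = n(n + 4/3).
Evaluating step by step (a_0 = 1):
  n = 1: D(1) = 1(1 + 4/3) = 7/3; numerator = -3(1) = -3; a_1 = (-3)/(7/3) = -9/7
  n = 2: D(2) = 2(2 + 4/3) = 20/3; numerator = -3(-9/7) + 1(1) = 34/7; a_2 = (34/7)/(20/3) = 51/70
  n = 3: D(3) = 3(3 + 4/3) = 13; numerator = -3(51/70) + 1(-9/7) = -243/70; a_3 = (-243/70)/(13) = -243/910

r = 1/3; a_0 = 1; a_1 = -9/7; a_2 = 51/70; a_3 = -243/910


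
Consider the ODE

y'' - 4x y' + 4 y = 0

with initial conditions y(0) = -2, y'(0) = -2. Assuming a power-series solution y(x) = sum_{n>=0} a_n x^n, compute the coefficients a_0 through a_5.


Ansatz: y(x) = sum_{n>=0} a_n x^n, so y'(x) = sum_{n>=1} n a_n x^(n-1) and y''(x) = sum_{n>=2} n(n-1) a_n x^(n-2).
Substitute into P(x) y'' + Q(x) y' + R(x) y = 0 with P(x) = 1, Q(x) = -4x, R(x) = 4, and match powers of x.
Initial conditions: a_0 = -2, a_1 = -2.
Setting the coefficient of each power of x to zero and solving order by order (substituting the coefficients already found):
  x^0: 2 a_2 + 4 a_0 = 0  ->  2 a_2 = -4 a_0 = 8  ->  a_2 = 4
  x^1: 6 a_3 = 0  ->  a_3 = 0
  x^2: 12 a_4 - 4 a_2 = 0  ->  12 a_4 = 4 a_2 = 16  ->  a_4 = 4/3
  x^3: 20 a_5 - 8 a_3 = 0  ->  20 a_5 = 8 a_3 = 0  ->  a_5 = 0
Truncated series: y(x) = -2 - 2 x + 4 x^2 + (4/3) x^4 + O(x^6).

a_0 = -2; a_1 = -2; a_2 = 4; a_3 = 0; a_4 = 4/3; a_5 = 0


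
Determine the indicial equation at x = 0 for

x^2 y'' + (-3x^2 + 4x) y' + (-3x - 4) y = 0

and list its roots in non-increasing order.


Divide by x^2 to reach normal form y'' + P_1(x) y' + P_2(x) y = 0 with P_1(x) = -3 + 4/x and P_2(x) = -3/x - 4/x^2.
x = 0 is a singular point because the y'-coefficient -3 + 4/x has a pole at x = 0 and the y-coefficient -3/x - 4/x^2 has a pole at x = 0.
It is a regular singular point because x P_1(x) = p(x) = 4 - 3x and x^2 P_2(x) = q(x) = -3x - 4 are polynomials, hence analytic at x = 0.
p(0) = 4,  q(0) = -4.
Indicial equation: r(r-1) + p(0) r + q(0) = 0, i.e. r^2 + (p(0) - 1) r + q(0) = 0, i.e. r^2 + 3 r - 4 = 0.
Discriminant: (3)^2 - 4(-4) = 25, so r = (-3 ± 5)/2.
Solving: r_1 = 1, r_2 = -4.

indicial: r^2 + 3 r - 4 = 0; roots r_1 = 1, r_2 = -4


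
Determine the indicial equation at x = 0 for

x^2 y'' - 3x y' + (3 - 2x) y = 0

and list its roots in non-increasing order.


Divide by x^2 to reach normal form y'' + P_1(x) y' + P_2(x) y = 0 with P_1(x) = -3/x and P_2(x) = -2/x + 3/x^2.
x = 0 is a singular point because the y'-coefficient -3/x has a pole at x = 0 and the y-coefficient -2/x + 3/x^2 has a pole at x = 0.
It is a regular singular point because x P_1(x) = p(x) = -3 and x^2 P_2(x) = q(x) = 3 - 2x are polynomials, hence analytic at x = 0.
p(0) = -3,  q(0) = 3.
Indicial equation: r(r-1) + p(0) r + q(0) = 0, i.e. r^2 + (p(0) - 1) r + q(0) = 0, i.e. r^2 - 4 r + 3 = 0.
Discriminant: (-4)^2 - 4(3) = 4, so r = (4 ± 2)/2.
Solving: r_1 = 3, r_2 = 1.

indicial: r^2 - 4 r + 3 = 0; roots r_1 = 3, r_2 = 1


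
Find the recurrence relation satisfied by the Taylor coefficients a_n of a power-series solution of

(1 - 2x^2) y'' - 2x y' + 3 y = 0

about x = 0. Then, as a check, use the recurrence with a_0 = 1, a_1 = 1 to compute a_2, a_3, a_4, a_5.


Substitute y = sum_n a_n x^n.
(1 - 2 x^2) y'' contributes (n+2)(n+1) a_{n+2} - 2 n(n-1) a_n at x^n.
-2 x y'(x) contributes -2 n a_n at x^n.
3 y(x) contributes 3 a_n at x^n.
Matching x^n: (n+2)(n+1) a_{n+2} + (-2 n(n-1) - 2 n + 3) a_n = 0.
Thus a_{n+2} = (2 n(n-1) + 2 n - 3) / ((n+1)(n+2)) * a_n.

Check with a_0 = 1, a_1 = 1 (apply the recurrence for n = 0, 1, 2, 3): a_0 = 1, a_1 = 1, a_2 = -3/2, a_3 = -1/6, a_4 = -5/8, a_5 = -1/8.

a_(n+2) = (2 n(n-1) + 2 n - 3) / ((n+1)(n+2)) * a_n; check: a_0 = 1, a_1 = 1, a_2 = -3/2, a_3 = -1/6, a_4 = -5/8, a_5 = -1/8


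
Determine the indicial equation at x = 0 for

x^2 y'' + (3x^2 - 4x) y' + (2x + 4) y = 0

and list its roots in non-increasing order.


Divide by x^2 to reach normal form y'' + P_1(x) y' + P_2(x) y = 0 with P_1(x) = 3 - 4/x and P_2(x) = 2/x + 4/x^2.
x = 0 is a singular point because the y'-coefficient 3 - 4/x has a pole at x = 0 and the y-coefficient 2/x + 4/x^2 has a pole at x = 0.
It is a regular singular point because x P_1(x) = p(x) = 3x - 4 and x^2 P_2(x) = q(x) = 2x + 4 are polynomials, hence analytic at x = 0.
p(0) = -4,  q(0) = 4.
Indicial equation: r(r-1) + p(0) r + q(0) = 0, i.e. r^2 + (p(0) - 1) r + q(0) = 0, i.e. r^2 - 5 r + 4 = 0.
Discriminant: (-5)^2 - 4(4) = 9, so r = (5 ± 3)/2.
Solving: r_1 = 4, r_2 = 1.

indicial: r^2 - 5 r + 4 = 0; roots r_1 = 4, r_2 = 1


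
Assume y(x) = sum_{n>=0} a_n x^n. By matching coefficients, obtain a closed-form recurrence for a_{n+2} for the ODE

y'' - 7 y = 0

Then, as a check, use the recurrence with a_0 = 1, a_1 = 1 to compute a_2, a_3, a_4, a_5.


Substitute y = sum_n a_n x^n into y'' + (const) y = 0.
y''(x) = sum_{n>=0} (n+2)(n+1) a_{n+2} x^n.
The ODE becomes sum_n [(n+2)(n+1) a_{n+2} - 7 a_n] x^n = 0.
Setting each coefficient to zero gives the recurrence:
  (n+2)(n+1) a_{n+2} - 7 a_n = 0,
  a_{n+2} = 7 / ((n+1)(n+2)) a_n.

Check with a_0 = 1, a_1 = 1 (apply the recurrence for n = 0, 1, 2, 3): a_0 = 1, a_1 = 1, a_2 = 7/2, a_3 = 7/6, a_4 = 49/24, a_5 = 49/120.

a_{n+2} = 7/((n+1)(n+2)) * a_n; check: a_0 = 1, a_1 = 1, a_2 = 7/2, a_3 = 7/6, a_4 = 49/24, a_5 = 49/120


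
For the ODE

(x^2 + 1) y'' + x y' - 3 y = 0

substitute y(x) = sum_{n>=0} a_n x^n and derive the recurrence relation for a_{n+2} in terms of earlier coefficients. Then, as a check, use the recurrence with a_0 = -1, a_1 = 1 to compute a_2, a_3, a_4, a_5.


Substitute y = sum_n a_n x^n.
(1 + 1 x^2) y'' contributes (n+2)(n+1) a_{n+2} + n(n-1) a_n at x^n.
x y'(x) contributes n a_n at x^n.
-3 y(x) contributes -3 a_n at x^n.
Matching x^n: (n+2)(n+1) a_{n+2} + (n(n-1) + n - 3) a_n = 0.
Thus a_{n+2} = (-n(n-1) - n + 3) / ((n+1)(n+2)) * a_n.

Check with a_0 = -1, a_1 = 1 (apply the recurrence for n = 0, 1, 2, 3): a_0 = -1, a_1 = 1, a_2 = -3/2, a_3 = 1/3, a_4 = 1/8, a_5 = -1/10.

a_(n+2) = (-n(n-1) - n + 3) / ((n+1)(n+2)) * a_n; check: a_0 = -1, a_1 = 1, a_2 = -3/2, a_3 = 1/3, a_4 = 1/8, a_5 = -1/10


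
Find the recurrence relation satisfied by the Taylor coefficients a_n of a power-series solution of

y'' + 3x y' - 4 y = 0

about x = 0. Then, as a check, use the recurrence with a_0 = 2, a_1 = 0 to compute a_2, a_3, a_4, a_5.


Substitute y = sum_n a_n x^n.
y''(x) has coefficient (n+2)(n+1) a_{n+2} at x^n;
3 x y'(x) has coefficient 3 n a_n at x^n (shift);
-4 y(x) has coefficient -4 a_n at x^n.
Matching x^n: (n+2)(n+1) a_{n+2} + (3n - 4) a_n = 0.
Thus a_{n+2} = (-3n + 4) / ((n+1)(n+2)) * a_n.

Check with a_0 = 2, a_1 = 0 (apply the recurrence for n = 0, 1, 2, 3): a_0 = 2, a_1 = 0, a_2 = 4, a_3 = 0, a_4 = -2/3, a_5 = 0.

a_(n+2) = (-3n + 4) / ((n+1)(n+2)) * a_n; check: a_0 = 2, a_1 = 0, a_2 = 4, a_3 = 0, a_4 = -2/3, a_5 = 0


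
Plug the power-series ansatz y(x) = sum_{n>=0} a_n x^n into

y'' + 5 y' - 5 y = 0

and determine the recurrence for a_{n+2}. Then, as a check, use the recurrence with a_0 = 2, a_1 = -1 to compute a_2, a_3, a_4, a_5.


Substitute y = sum_n a_n x^n.
y''(x) has coefficient (n+2)(n+1) a_{n+2} at x^n;
5 y'(x) has coefficient 5 (n+1) a_{n+1} at x^n;
-5 y(x) has coefficient -5 a_n at x^n.
Matching x^n: (n+2)(n+1) a_{n+2} + 5 (n+1) a_{n+1} - 5 a_n = 0.
Thus a_{n+2} = [-5 (n+1) a_{n+1} + 5 a_n] / ((n+1)(n+2)).

Check with a_0 = 2, a_1 = -1 (apply the recurrence for n = 0, 1, 2, 3): a_0 = 2, a_1 = -1, a_2 = 15/2, a_3 = -40/3, a_4 = 475/24, a_5 = -185/8.

a_(n+2) = [-5 (n+1) a_(n+1) + 5 a_n] / ((n+1)(n+2)); check: a_0 = 2, a_1 = -1, a_2 = 15/2, a_3 = -40/3, a_4 = 475/24, a_5 = -185/8


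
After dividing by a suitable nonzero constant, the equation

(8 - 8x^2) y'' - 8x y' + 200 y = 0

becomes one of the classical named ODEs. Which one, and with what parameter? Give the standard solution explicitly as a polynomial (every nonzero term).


All three coefficients share the factor 8; dividing through by 8 gives  (1 - x^2) y'' - x y' + 25 y = 0.
This matches the Chebyshev equation (1 - x^2) y'' - x y' + n^2 y = 0 (note the -x y' term, not -2x y') with n^2 = 25, so n = 5; the polynomial solution is T_5(x).
With y = sum_k a_k x^k, matching x^k gives (k+2)(k+1) a_{k+2} = (k^2 - n^2) a_k = (k - 5)(k + 5) a_k. The right side vanishes at k = 5, so the series with the parity of 5 terminates at degree 5.
Standard normalization: leading coefficient of T_n is 2^(n-1), so a_5 = 2^4 = 16. Work downward with a_k = (k+1)(k+2) a_{k+2} / ((k - 5)(k + 5)):
  a_3 = (4)(5)(16) / ((3 - 5)(3 + 5)) = 320/(-16) = -20
  a_1 = (2)(3)(-20) / ((1 - 5)(1 + 5)) = -120/(-24) = 5
Hence T_5(x) = 16 x^5 - 20 x^3 + 5 x.

T_5(x); series = 16 x^5 - 20 x^3 + 5 x


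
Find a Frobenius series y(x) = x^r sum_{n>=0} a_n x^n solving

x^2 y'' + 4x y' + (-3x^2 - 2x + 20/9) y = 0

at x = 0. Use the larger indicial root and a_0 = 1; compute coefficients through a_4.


Write in Frobenius form y'' + (p(x)/x) y' + (q(x)/x^2) y = 0:
  p(x) = 4,  q(x) = -3x^2 - 2x + 20/9.
Indicial equation: r(r-1) + (4) r + (20/9) = 0 -> roots r_1 = -4/3, r_2 = -5/3.
Take r = r_1 = -4/3. Let y(x) = x^r sum_{n>=0} a_n x^n with a_0 = 1.
Substitute y = x^r sum a_n x^n and match x^{r+n}. The recurrence is
  D(n) a_n - 2 a_{n-1} - 3 a_{n-2} = 0,  where D(n) = (r+n)(r+n-1) + (4)(r+n) + (20/9).
  a_n = [2 a_{n-1} + 3 a_{n-2}] / D(n).
Since the indicial polynomial factors as (r - r_1)(r - r_2), D(n) = (r_1 + n - r_1)(r_1 + n - r_2) = n(n + 1/3).
Evaluating step by step (a_0 = 1):
  n = 1: D(1) = 1(1 + 1/3) = 4/3; numerator = 2(1) = 2; a_1 = (2)/(4/3) = 3/2
  n = 2: D(2) = 2(2 + 1/3) = 14/3; numerator = 2(3/2) + 3(1) = 6; a_2 = (6)/(14/3) = 9/7
  n = 3: D(3) = 3(3 + 1/3) = 10; numerator = 2(9/7) + 3(3/2) = 99/14; a_3 = (99/14)/(10) = 99/140
  n = 4: D(4) = 4(4 + 1/3) = 52/3; numerator = 2(99/140) + 3(9/7) = 369/70; a_4 = (369/70)/(52/3) = 1107/3640

r = -4/3; a_0 = 1; a_1 = 3/2; a_2 = 9/7; a_3 = 99/140; a_4 = 1107/3640


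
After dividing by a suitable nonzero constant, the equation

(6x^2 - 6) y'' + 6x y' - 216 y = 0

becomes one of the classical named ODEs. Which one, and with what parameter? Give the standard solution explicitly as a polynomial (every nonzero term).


All three coefficients share the factor -6; dividing through by -6 gives  (1 - x^2) y'' - x y' + 36 y = 0.
This matches the Chebyshev equation (1 - x^2) y'' - x y' + n^2 y = 0 (note the -x y' term, not -2x y') with n^2 = 36, so n = 6; the polynomial solution is T_6(x).
With y = sum_k a_k x^k, matching x^k gives (k+2)(k+1) a_{k+2} = (k^2 - n^2) a_k = (k - 6)(k + 6) a_k. The right side vanishes at k = 6, so the series with the parity of 6 terminates at degree 6.
Standard normalization: leading coefficient of T_n is 2^(n-1), so a_6 = 2^5 = 32. Work downward with a_k = (k+1)(k+2) a_{k+2} / ((k - 6)(k + 6)):
  a_4 = (5)(6)(32) / ((4 - 6)(4 + 6)) = 960/(-20) = -48
  a_2 = (3)(4)(-48) / ((2 - 6)(2 + 6)) = -576/(-32) = 18
  a_0 = (1)(2)(18) / ((0 - 6)(0 + 6)) = 36/(-36) = -1
Hence T_6(x) = 32 x^6 - 48 x^4 + 18 x^2 - 1.

T_6(x); series = 32 x^6 - 48 x^4 + 18 x^2 - 1


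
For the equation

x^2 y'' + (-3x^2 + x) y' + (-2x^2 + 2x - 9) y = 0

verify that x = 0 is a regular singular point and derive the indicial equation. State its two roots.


Divide by x^2 to reach normal form y'' + P_1(x) y' + P_2(x) y = 0 with P_1(x) = -3 + 1/x and P_2(x) = -2 + 2/x - 9/x^2.
x = 0 is a singular point because the y'-coefficient -3 + 1/x has a pole at x = 0 and the y-coefficient -2 + 2/x - 9/x^2 has a pole at x = 0.
It is a regular singular point because x P_1(x) = p(x) = 1 - 3x and x^2 P_2(x) = q(x) = -2x^2 + 2x - 9 are polynomials, hence analytic at x = 0.
p(0) = 1,  q(0) = -9.
Indicial equation: r(r-1) + p(0) r + q(0) = 0, i.e. r^2 + (p(0) - 1) r + q(0) = 0, i.e. r^2 - 9 = 0.
Discriminant: (0)^2 - 4(-9) = 36, so r = (0 ± 6)/2.
Solving: r_1 = 3, r_2 = -3.

indicial: r^2 - 9 = 0; roots r_1 = 3, r_2 = -3


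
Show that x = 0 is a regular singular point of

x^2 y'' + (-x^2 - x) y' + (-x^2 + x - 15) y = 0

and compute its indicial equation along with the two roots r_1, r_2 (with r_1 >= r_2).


Divide by x^2 to reach normal form y'' + P_1(x) y' + P_2(x) y = 0 with P_1(x) = -1 - 1/x and P_2(x) = -1 + 1/x - 15/x^2.
x = 0 is a singular point because the y'-coefficient -1 - 1/x has a pole at x = 0 and the y-coefficient -1 + 1/x - 15/x^2 has a pole at x = 0.
It is a regular singular point because x P_1(x) = p(x) = -x - 1 and x^2 P_2(x) = q(x) = -x^2 + x - 15 are polynomials, hence analytic at x = 0.
p(0) = -1,  q(0) = -15.
Indicial equation: r(r-1) + p(0) r + q(0) = 0, i.e. r^2 + (p(0) - 1) r + q(0) = 0, i.e. r^2 - 2 r - 15 = 0.
Discriminant: (-2)^2 - 4(-15) = 64, so r = (2 ± 8)/2.
Solving: r_1 = 5, r_2 = -3.

indicial: r^2 - 2 r - 15 = 0; roots r_1 = 5, r_2 = -3


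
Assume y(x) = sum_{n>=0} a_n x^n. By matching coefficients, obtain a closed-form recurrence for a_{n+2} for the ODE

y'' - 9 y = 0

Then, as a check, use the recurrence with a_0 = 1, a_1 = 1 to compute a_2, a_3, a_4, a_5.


Substitute y = sum_n a_n x^n into y'' + (const) y = 0.
y''(x) = sum_{n>=0} (n+2)(n+1) a_{n+2} x^n.
The ODE becomes sum_n [(n+2)(n+1) a_{n+2} - 9 a_n] x^n = 0.
Setting each coefficient to zero gives the recurrence:
  (n+2)(n+1) a_{n+2} - 9 a_n = 0,
  a_{n+2} = 9 / ((n+1)(n+2)) a_n.

Check with a_0 = 1, a_1 = 1 (apply the recurrence for n = 0, 1, 2, 3): a_0 = 1, a_1 = 1, a_2 = 9/2, a_3 = 3/2, a_4 = 27/8, a_5 = 27/40.

a_{n+2} = 9/((n+1)(n+2)) * a_n; check: a_0 = 1, a_1 = 1, a_2 = 9/2, a_3 = 3/2, a_4 = 27/8, a_5 = 27/40


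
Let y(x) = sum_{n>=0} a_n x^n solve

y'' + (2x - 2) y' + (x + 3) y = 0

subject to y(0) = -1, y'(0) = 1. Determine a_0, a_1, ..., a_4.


Ansatz: y(x) = sum_{n>=0} a_n x^n, so y'(x) = sum_{n>=1} n a_n x^(n-1) and y''(x) = sum_{n>=2} n(n-1) a_n x^(n-2).
Substitute into P(x) y'' + Q(x) y' + R(x) y = 0 with P(x) = 1, Q(x) = 2x - 2, R(x) = x + 3, and match powers of x.
Initial conditions: a_0 = -1, a_1 = 1.
Setting the coefficient of each power of x to zero and solving order by order (substituting the coefficients already found):
  x^0: 2 a_2 - 2 a_1 + 3 a_0 = 0  ->  2 a_2 = 2 a_1 - 3 a_0 = 5  ->  a_2 = 5/2
  x^1: 6 a_3 - 4 a_2 + 5 a_1 + a_0 = 0  ->  6 a_3 = 4 a_2 - 5 a_1 - a_0 = 6  ->  a_3 = 1
  x^2: 12 a_4 - 6 a_3 + 7 a_2 + a_1 = 0  ->  12 a_4 = 6 a_3 - 7 a_2 - a_1 = -25/2  ->  a_4 = -25/24
Truncated series: y(x) = -1 + x + (5/2) x^2 + x^3 - (25/24) x^4 + O(x^5).

a_0 = -1; a_1 = 1; a_2 = 5/2; a_3 = 1; a_4 = -25/24


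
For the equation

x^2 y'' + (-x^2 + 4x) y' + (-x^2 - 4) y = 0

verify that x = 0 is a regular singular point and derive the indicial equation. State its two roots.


Divide by x^2 to reach normal form y'' + P_1(x) y' + P_2(x) y = 0 with P_1(x) = -1 + 4/x and P_2(x) = -1 - 4/x^2.
x = 0 is a singular point because the y'-coefficient -1 + 4/x has a pole at x = 0 and the y-coefficient -1 - 4/x^2 has a pole at x = 0.
It is a regular singular point because x P_1(x) = p(x) = 4 - x and x^2 P_2(x) = q(x) = -x^2 - 4 are polynomials, hence analytic at x = 0.
p(0) = 4,  q(0) = -4.
Indicial equation: r(r-1) + p(0) r + q(0) = 0, i.e. r^2 + (p(0) - 1) r + q(0) = 0, i.e. r^2 + 3 r - 4 = 0.
Discriminant: (3)^2 - 4(-4) = 25, so r = (-3 ± 5)/2.
Solving: r_1 = 1, r_2 = -4.

indicial: r^2 + 3 r - 4 = 0; roots r_1 = 1, r_2 = -4


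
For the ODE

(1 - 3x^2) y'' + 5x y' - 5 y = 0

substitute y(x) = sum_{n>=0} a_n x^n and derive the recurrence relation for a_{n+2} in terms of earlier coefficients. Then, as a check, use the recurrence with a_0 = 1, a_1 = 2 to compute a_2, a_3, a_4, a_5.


Substitute y = sum_n a_n x^n.
(1 - 3 x^2) y'' contributes (n+2)(n+1) a_{n+2} - 3 n(n-1) a_n at x^n.
5 x y'(x) contributes 5 n a_n at x^n.
-5 y(x) contributes -5 a_n at x^n.
Matching x^n: (n+2)(n+1) a_{n+2} + (-3 n(n-1) + 5 n - 5) a_n = 0.
Thus a_{n+2} = (3 n(n-1) - 5 n + 5) / ((n+1)(n+2)) * a_n.

Check with a_0 = 1, a_1 = 2 (apply the recurrence for n = 0, 1, 2, 3): a_0 = 1, a_1 = 2, a_2 = 5/2, a_3 = 0, a_4 = 5/24, a_5 = 0.

a_(n+2) = (3 n(n-1) - 5 n + 5) / ((n+1)(n+2)) * a_n; check: a_0 = 1, a_1 = 2, a_2 = 5/2, a_3 = 0, a_4 = 5/24, a_5 = 0


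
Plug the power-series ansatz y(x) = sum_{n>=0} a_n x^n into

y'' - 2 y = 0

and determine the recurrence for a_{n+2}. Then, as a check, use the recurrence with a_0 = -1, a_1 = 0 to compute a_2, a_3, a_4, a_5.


Substitute y = sum_n a_n x^n into y'' + (const) y = 0.
y''(x) = sum_{n>=0} (n+2)(n+1) a_{n+2} x^n.
The ODE becomes sum_n [(n+2)(n+1) a_{n+2} - 2 a_n] x^n = 0.
Setting each coefficient to zero gives the recurrence:
  (n+2)(n+1) a_{n+2} - 2 a_n = 0,
  a_{n+2} = 2 / ((n+1)(n+2)) a_n.

Check with a_0 = -1, a_1 = 0 (apply the recurrence for n = 0, 1, 2, 3): a_0 = -1, a_1 = 0, a_2 = -1, a_3 = 0, a_4 = -1/6, a_5 = 0.

a_{n+2} = 2/((n+1)(n+2)) * a_n; check: a_0 = -1, a_1 = 0, a_2 = -1, a_3 = 0, a_4 = -1/6, a_5 = 0


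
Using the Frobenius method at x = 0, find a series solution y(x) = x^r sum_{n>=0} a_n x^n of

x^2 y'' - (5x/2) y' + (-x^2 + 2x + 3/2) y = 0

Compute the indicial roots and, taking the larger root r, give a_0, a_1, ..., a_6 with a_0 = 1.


Write in Frobenius form y'' + (p(x)/x) y' + (q(x)/x^2) y = 0:
  p(x) = -5/2,  q(x) = -x^2 + 2x + 3/2.
Indicial equation: r(r-1) + (-5/2) r + (3/2) = 0 -> roots r_1 = 3, r_2 = 1/2.
Take r = r_1 = 3. Let y(x) = x^r sum_{n>=0} a_n x^n with a_0 = 1.
Substitute y = x^r sum a_n x^n and match x^{r+n}. The recurrence is
  D(n) a_n + 2 a_{n-1} - 1 a_{n-2} = 0,  where D(n) = (r+n)(r+n-1) + (-5/2)(r+n) + (3/2).
  a_n = [-2 a_{n-1} + 1 a_{n-2}] / D(n).
Since the indicial polynomial factors as (r - r_1)(r - r_2), D(n) = (r_1 + n - r_1)(r_1 + n - r_2) = n(n + 5/2).
Evaluating step by step (a_0 = 1):
  n = 1: D(1) = 1(1 + 5/2) = 7/2; numerator = -2(1) = -2; a_1 = (-2)/(7/2) = -4/7
  n = 2: D(2) = 2(2 + 5/2) = 9; numerator = -2(-4/7) + 1(1) = 15/7; a_2 = (15/7)/(9) = 5/21
  n = 3: D(3) = 3(3 + 5/2) = 33/2; numerator = -2(5/21) + 1(-4/7) = -22/21; a_3 = (-22/21)/(33/2) = -4/63
  n = 4: D(4) = 4(4 + 5/2) = 26; numerator = -2(-4/63) + 1(5/21) = 23/63; a_4 = (23/63)/(26) = 23/1638
  n = 5: D(5) = 5(5 + 5/2) = 75/2; numerator = -2(23/1638) + 1(-4/63) = -25/273; a_5 = (-25/273)/(75/2) = -2/819
  n = 6: D(6) = 6(6 + 5/2) = 51; numerator = -2(-2/819) + 1(23/1638) = 31/1638; a_6 = (31/1638)/(51) = 31/83538

r = 3; a_0 = 1; a_1 = -4/7; a_2 = 5/21; a_3 = -4/63; a_4 = 23/1638; a_5 = -2/819; a_6 = 31/83538


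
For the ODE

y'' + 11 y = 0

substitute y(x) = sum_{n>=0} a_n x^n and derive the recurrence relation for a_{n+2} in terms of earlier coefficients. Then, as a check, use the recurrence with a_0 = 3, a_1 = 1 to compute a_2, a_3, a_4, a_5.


Substitute y = sum_n a_n x^n into y'' + (const) y = 0.
y''(x) = sum_{n>=0} (n+2)(n+1) a_{n+2} x^n.
The ODE becomes sum_n [(n+2)(n+1) a_{n+2} + 11 a_n] x^n = 0.
Setting each coefficient to zero gives the recurrence:
  (n+2)(n+1) a_{n+2} + 11 a_n = 0,
  a_{n+2} = -11 / ((n+1)(n+2)) a_n.

Check with a_0 = 3, a_1 = 1 (apply the recurrence for n = 0, 1, 2, 3): a_0 = 3, a_1 = 1, a_2 = -33/2, a_3 = -11/6, a_4 = 121/8, a_5 = 121/120.

a_{n+2} = -11/((n+1)(n+2)) * a_n; check: a_0 = 3, a_1 = 1, a_2 = -33/2, a_3 = -11/6, a_4 = 121/8, a_5 = 121/120


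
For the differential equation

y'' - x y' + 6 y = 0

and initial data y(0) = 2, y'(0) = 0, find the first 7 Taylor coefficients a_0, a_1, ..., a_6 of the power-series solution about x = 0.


Ansatz: y(x) = sum_{n>=0} a_n x^n, so y'(x) = sum_{n>=1} n a_n x^(n-1) and y''(x) = sum_{n>=2} n(n-1) a_n x^(n-2).
Substitute into P(x) y'' + Q(x) y' + R(x) y = 0 with P(x) = 1, Q(x) = -x, R(x) = 6, and match powers of x.
Initial conditions: a_0 = 2, a_1 = 0.
Setting the coefficient of each power of x to zero and solving order by order (substituting the coefficients already found):
  x^0: 2 a_2 + 6 a_0 = 0  ->  2 a_2 = -6 a_0 = -12  ->  a_2 = -6
  x^1: 6 a_3 + 5 a_1 = 0  ->  6 a_3 = -5 a_1 = 0  ->  a_3 = 0
  x^2: 12 a_4 + 4 a_2 = 0  ->  12 a_4 = -4 a_2 = 24  ->  a_4 = 2
  x^3: 20 a_5 + 3 a_3 = 0  ->  20 a_5 = -3 a_3 = 0  ->  a_5 = 0
  x^4: 30 a_6 + 2 a_4 = 0  ->  30 a_6 = -2 a_4 = -4  ->  a_6 = -2/15
Truncated series: y(x) = 2 - 6 x^2 + 2 x^4 - (2/15) x^6 + O(x^7).

a_0 = 2; a_1 = 0; a_2 = -6; a_3 = 0; a_4 = 2; a_5 = 0; a_6 = -2/15


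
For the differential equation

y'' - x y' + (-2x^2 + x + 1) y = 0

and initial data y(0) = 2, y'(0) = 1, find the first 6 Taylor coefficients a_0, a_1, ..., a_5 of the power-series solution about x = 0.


Ansatz: y(x) = sum_{n>=0} a_n x^n, so y'(x) = sum_{n>=1} n a_n x^(n-1) and y''(x) = sum_{n>=2} n(n-1) a_n x^(n-2).
Substitute into P(x) y'' + Q(x) y' + R(x) y = 0 with P(x) = 1, Q(x) = -x, R(x) = -2x^2 + x + 1, and match powers of x.
Initial conditions: a_0 = 2, a_1 = 1.
Setting the coefficient of each power of x to zero and solving order by order (substituting the coefficients already found):
  x^0: 2 a_2 + a_0 = 0  ->  2 a_2 = -a_0 = -2  ->  a_2 = -1
  x^1: 6 a_3 + a_0 = 0  ->  6 a_3 = -a_0 = -2  ->  a_3 = -1/3
  x^2: 12 a_4 - a_2 + a_1 - 2 a_0 = 0  ->  12 a_4 = a_2 - a_1 + 2 a_0 = 2  ->  a_4 = 1/6
  x^3: 20 a_5 - 2 a_3 + a_2 - 2 a_1 = 0  ->  20 a_5 = 2 a_3 - a_2 + 2 a_1 = 7/3  ->  a_5 = 7/60
Truncated series: y(x) = 2 + x - x^2 - (1/3) x^3 + (1/6) x^4 + (7/60) x^5 + O(x^6).

a_0 = 2; a_1 = 1; a_2 = -1; a_3 = -1/3; a_4 = 1/6; a_5 = 7/60


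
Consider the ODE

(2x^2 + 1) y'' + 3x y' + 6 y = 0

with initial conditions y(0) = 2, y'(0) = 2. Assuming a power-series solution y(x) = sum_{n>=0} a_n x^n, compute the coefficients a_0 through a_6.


Ansatz: y(x) = sum_{n>=0} a_n x^n, so y'(x) = sum_{n>=1} n a_n x^(n-1) and y''(x) = sum_{n>=2} n(n-1) a_n x^(n-2).
Substitute into P(x) y'' + Q(x) y' + R(x) y = 0 with P(x) = 2x^2 + 1, Q(x) = 3x, R(x) = 6, and match powers of x.
Initial conditions: a_0 = 2, a_1 = 2.
Setting the coefficient of each power of x to zero and solving order by order (substituting the coefficients already found):
  x^0: 2 a_2 + 6 a_0 = 0  ->  2 a_2 = -6 a_0 = -12  ->  a_2 = -6
  x^1: 6 a_3 + 9 a_1 = 0  ->  6 a_3 = -9 a_1 = -18  ->  a_3 = -3
  x^2: 12 a_4 + 16 a_2 = 0  ->  12 a_4 = -16 a_2 = 96  ->  a_4 = 8
  x^3: 20 a_5 + 27 a_3 = 0  ->  20 a_5 = -27 a_3 = 81  ->  a_5 = 81/20
  x^4: 30 a_6 + 42 a_4 = 0  ->  30 a_6 = -42 a_4 = -336  ->  a_6 = -56/5
Truncated series: y(x) = 2 + 2 x - 6 x^2 - 3 x^3 + 8 x^4 + (81/20) x^5 - (56/5) x^6 + O(x^7).

a_0 = 2; a_1 = 2; a_2 = -6; a_3 = -3; a_4 = 8; a_5 = 81/20; a_6 = -56/5


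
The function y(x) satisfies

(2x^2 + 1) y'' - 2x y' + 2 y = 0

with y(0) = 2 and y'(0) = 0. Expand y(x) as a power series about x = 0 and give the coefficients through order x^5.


Ansatz: y(x) = sum_{n>=0} a_n x^n, so y'(x) = sum_{n>=1} n a_n x^(n-1) and y''(x) = sum_{n>=2} n(n-1) a_n x^(n-2).
Substitute into P(x) y'' + Q(x) y' + R(x) y = 0 with P(x) = 2x^2 + 1, Q(x) = -2x, R(x) = 2, and match powers of x.
Initial conditions: a_0 = 2, a_1 = 0.
Setting the coefficient of each power of x to zero and solving order by order (substituting the coefficients already found):
  x^0: 2 a_2 + 2 a_0 = 0  ->  2 a_2 = -2 a_0 = -4  ->  a_2 = -2
  x^1: 6 a_3 = 0  ->  a_3 = 0
  x^2: 12 a_4 + 2 a_2 = 0  ->  12 a_4 = -2 a_2 = 4  ->  a_4 = 1/3
  x^3: 20 a_5 + 8 a_3 = 0  ->  20 a_5 = -8 a_3 = 0  ->  a_5 = 0
Truncated series: y(x) = 2 - 2 x^2 + (1/3) x^4 + O(x^6).

a_0 = 2; a_1 = 0; a_2 = -2; a_3 = 0; a_4 = 1/3; a_5 = 0


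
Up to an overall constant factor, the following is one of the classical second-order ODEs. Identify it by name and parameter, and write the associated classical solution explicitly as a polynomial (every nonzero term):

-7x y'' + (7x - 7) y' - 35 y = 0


All three coefficients share the factor -7; dividing through by -7 gives  x y'' + (1 - x) y' + 5 y = 0.
This matches the Laguerre equation x y'' + (1 - x) y' + n y = 0 with n = 5; the polynomial solution is L_5(x).
With y = sum_k a_k x^k, matching x^k gives (k+1)k a_{k+1} + (k+1) a_{k+1} - k a_k + n a_k = 0, i.e. (k+1)^2 a_{k+1} = (k - n) a_k = (k - 5) a_k. The right side vanishes at k = 5, so the series terminates at degree 5.
Standard normalization L_n(0) = 1 gives a_0 = 1. Work upward with a_{k+1} = (k - 5) a_k / (k+1)^2:
  a_1 = (0 - 5)(1) / 1^2 = -5/1 = -5
  a_2 = (1 - 5)(-5) / 2^2 = 20/4 = 5
  a_3 = (2 - 5)(5) / 3^2 = -15/9 = -5/3
  a_4 = (3 - 5)(-5/3) / 4^2 = (10/3)/16 = 5/24
  a_5 = (4 - 5)(5/24) / 5^2 = (-5/24)/25 = -1/120
Hence L_5(x) = -x^5/120 + 5 x^4/24 - 5 x^3/3 + 5 x^2 - 5 x + 1.

L_5(x); series = -x^5/120 + 5 x^4/24 - 5 x^3/3 + 5 x^2 - 5 x + 1


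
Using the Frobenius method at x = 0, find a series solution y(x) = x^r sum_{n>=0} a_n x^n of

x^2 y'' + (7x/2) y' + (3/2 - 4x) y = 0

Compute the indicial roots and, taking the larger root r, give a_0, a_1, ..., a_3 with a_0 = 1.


Write in Frobenius form y'' + (p(x)/x) y' + (q(x)/x^2) y = 0:
  p(x) = 7/2,  q(x) = 3/2 - 4x.
Indicial equation: r(r-1) + (7/2) r + (3/2) = 0 -> roots r_1 = -1, r_2 = -3/2.
Take r = r_1 = -1. Let y(x) = x^r sum_{n>=0} a_n x^n with a_0 = 1.
Substitute y = x^r sum a_n x^n and match x^{r+n}. The recurrence is
  D(n) a_n - 4 a_{n-1} = 0,  where D(n) = (r+n)(r+n-1) + (7/2)(r+n) + (3/2).
  a_n = 4 / D(n) * a_{n-1}.
Since the indicial polynomial factors as (r - r_1)(r - r_2), D(n) = (r_1 + n - r_1)(r_1 + n - r_2) = n(n + 1/2).
Evaluating step by step (a_0 = 1):
  n = 1: D(1) = 1(1 + 1/2) = 3/2; numerator = 4(1) = 4; a_1 = (4)/(3/2) = 8/3
  n = 2: D(2) = 2(2 + 1/2) = 5; numerator = 4(8/3) = 32/3; a_2 = (32/3)/(5) = 32/15
  n = 3: D(3) = 3(3 + 1/2) = 21/2; numerator = 4(32/15) = 128/15; a_3 = (128/15)/(21/2) = 256/315

r = -1; a_0 = 1; a_1 = 8/3; a_2 = 32/15; a_3 = 256/315


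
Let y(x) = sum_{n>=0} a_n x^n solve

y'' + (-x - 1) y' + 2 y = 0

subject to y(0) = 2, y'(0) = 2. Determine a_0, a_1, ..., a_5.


Ansatz: y(x) = sum_{n>=0} a_n x^n, so y'(x) = sum_{n>=1} n a_n x^(n-1) and y''(x) = sum_{n>=2} n(n-1) a_n x^(n-2).
Substitute into P(x) y'' + Q(x) y' + R(x) y = 0 with P(x) = 1, Q(x) = -x - 1, R(x) = 2, and match powers of x.
Initial conditions: a_0 = 2, a_1 = 2.
Setting the coefficient of each power of x to zero and solving order by order (substituting the coefficients already found):
  x^0: 2 a_2 - a_1 + 2 a_0 = 0  ->  2 a_2 = a_1 - 2 a_0 = -2  ->  a_2 = -1
  x^1: 6 a_3 - 2 a_2 + a_1 = 0  ->  6 a_3 = 2 a_2 - a_1 = -4  ->  a_3 = -2/3
  x^2: 12 a_4 - 3 a_3 = 0  ->  12 a_4 = 3 a_3 = -2  ->  a_4 = -1/6
  x^3: 20 a_5 - 4 a_4 - a_3 = 0  ->  20 a_5 = 4 a_4 + a_3 = -4/3  ->  a_5 = -1/15
Truncated series: y(x) = 2 + 2 x - x^2 - (2/3) x^3 - (1/6) x^4 - (1/15) x^5 + O(x^6).

a_0 = 2; a_1 = 2; a_2 = -1; a_3 = -2/3; a_4 = -1/6; a_5 = -1/15


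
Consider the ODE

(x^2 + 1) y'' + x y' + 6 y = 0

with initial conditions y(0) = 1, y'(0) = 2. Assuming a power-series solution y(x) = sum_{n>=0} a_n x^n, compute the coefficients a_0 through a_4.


Ansatz: y(x) = sum_{n>=0} a_n x^n, so y'(x) = sum_{n>=1} n a_n x^(n-1) and y''(x) = sum_{n>=2} n(n-1) a_n x^(n-2).
Substitute into P(x) y'' + Q(x) y' + R(x) y = 0 with P(x) = x^2 + 1, Q(x) = x, R(x) = 6, and match powers of x.
Initial conditions: a_0 = 1, a_1 = 2.
Setting the coefficient of each power of x to zero and solving order by order (substituting the coefficients already found):
  x^0: 2 a_2 + 6 a_0 = 0  ->  2 a_2 = -6 a_0 = -6  ->  a_2 = -3
  x^1: 6 a_3 + 7 a_1 = 0  ->  6 a_3 = -7 a_1 = -14  ->  a_3 = -7/3
  x^2: 12 a_4 + 10 a_2 = 0  ->  12 a_4 = -10 a_2 = 30  ->  a_4 = 5/2
Truncated series: y(x) = 1 + 2 x - 3 x^2 - (7/3) x^3 + (5/2) x^4 + O(x^5).

a_0 = 1; a_1 = 2; a_2 = -3; a_3 = -7/3; a_4 = 5/2


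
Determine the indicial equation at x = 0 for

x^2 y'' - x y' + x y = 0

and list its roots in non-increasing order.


Divide by x^2 to reach normal form y'' + P_1(x) y' + P_2(x) y = 0 with P_1(x) = -1/x and P_2(x) = 1/x.
x = 0 is a singular point because the y'-coefficient -1/x has a pole at x = 0 and the y-coefficient 1/x has a pole at x = 0.
It is a regular singular point because x P_1(x) = p(x) = -1 and x^2 P_2(x) = q(x) = x are polynomials, hence analytic at x = 0.
p(0) = -1,  q(0) = 0.
Indicial equation: r(r-1) + p(0) r + q(0) = 0, i.e. r^2 + (p(0) - 1) r + q(0) = 0, i.e. r^2 - 2 r = 0.
Discriminant: (-2)^2 - 4(0) = 4, so r = (2 ± 2)/2.
Solving: r_1 = 2, r_2 = 0.

indicial: r^2 - 2 r = 0; roots r_1 = 2, r_2 = 0


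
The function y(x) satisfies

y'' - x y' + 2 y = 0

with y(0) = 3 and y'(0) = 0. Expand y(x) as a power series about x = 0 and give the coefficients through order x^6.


Ansatz: y(x) = sum_{n>=0} a_n x^n, so y'(x) = sum_{n>=1} n a_n x^(n-1) and y''(x) = sum_{n>=2} n(n-1) a_n x^(n-2).
Substitute into P(x) y'' + Q(x) y' + R(x) y = 0 with P(x) = 1, Q(x) = -x, R(x) = 2, and match powers of x.
Initial conditions: a_0 = 3, a_1 = 0.
Setting the coefficient of each power of x to zero and solving order by order (substituting the coefficients already found):
  x^0: 2 a_2 + 2 a_0 = 0  ->  2 a_2 = -2 a_0 = -6  ->  a_2 = -3
  x^1: 6 a_3 + a_1 = 0  ->  6 a_3 = -a_1 = 0  ->  a_3 = 0
  x^2: 12 a_4 = 0  ->  a_4 = 0
  x^3: 20 a_5 - a_3 = 0  ->  20 a_5 = a_3 = 0  ->  a_5 = 0
  x^4: 30 a_6 - 2 a_4 = 0  ->  30 a_6 = 2 a_4 = 0  ->  a_6 = 0
Truncated series: y(x) = 3 - 3 x^2 + O(x^7).

a_0 = 3; a_1 = 0; a_2 = -3; a_3 = 0; a_4 = 0; a_5 = 0; a_6 = 0


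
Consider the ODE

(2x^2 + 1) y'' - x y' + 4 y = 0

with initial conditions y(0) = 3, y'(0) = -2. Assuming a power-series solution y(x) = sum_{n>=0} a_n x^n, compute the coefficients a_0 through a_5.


Ansatz: y(x) = sum_{n>=0} a_n x^n, so y'(x) = sum_{n>=1} n a_n x^(n-1) and y''(x) = sum_{n>=2} n(n-1) a_n x^(n-2).
Substitute into P(x) y'' + Q(x) y' + R(x) y = 0 with P(x) = 2x^2 + 1, Q(x) = -x, R(x) = 4, and match powers of x.
Initial conditions: a_0 = 3, a_1 = -2.
Setting the coefficient of each power of x to zero and solving order by order (substituting the coefficients already found):
  x^0: 2 a_2 + 4 a_0 = 0  ->  2 a_2 = -4 a_0 = -12  ->  a_2 = -6
  x^1: 6 a_3 + 3 a_1 = 0  ->  6 a_3 = -3 a_1 = 6  ->  a_3 = 1
  x^2: 12 a_4 + 6 a_2 = 0  ->  12 a_4 = -6 a_2 = 36  ->  a_4 = 3
  x^3: 20 a_5 + 13 a_3 = 0  ->  20 a_5 = -13 a_3 = -13  ->  a_5 = -13/20
Truncated series: y(x) = 3 - 2 x - 6 x^2 + x^3 + 3 x^4 - (13/20) x^5 + O(x^6).

a_0 = 3; a_1 = -2; a_2 = -6; a_3 = 1; a_4 = 3; a_5 = -13/20


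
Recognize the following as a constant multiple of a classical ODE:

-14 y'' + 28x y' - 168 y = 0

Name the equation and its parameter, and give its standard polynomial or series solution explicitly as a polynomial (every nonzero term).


All three coefficients share the factor -14; dividing through by -14 gives  y'' - 2x y' + 12 y = 0.
This matches the Hermite equation y'' - 2x y' + 2n y = 0 with 2n = 12, so n = 6; the polynomial solution is H_6(x).
With y = sum_k a_k x^k, matching x^k gives (k+2)(k+1) a_{k+2} = 2(k - n) a_k = 2(k - 6) a_k. The right side vanishes at k = 6, so the series with the parity of 6 terminates at degree 6.
Standard normalization: leading coefficient of H_n is 2^n, so a_6 = 2^6 = 64. Work downward with a_k = (k+1)(k+2) a_{k+2} / (2(k - n)):
  a_4 = (5)(6)(64) / (2(4 - 6)) = 1920/(-4) = -480
  a_2 = (3)(4)(-480) / (2(2 - 6)) = -5760/(-8) = 720
  a_0 = (1)(2)(720) / (2(0 - 6)) = 1440/(-12) = -120
Hence H_6(x) = 64 x^6 - 480 x^4 + 720 x^2 - 120.

H_6(x); series = 64 x^6 - 480 x^4 + 720 x^2 - 120


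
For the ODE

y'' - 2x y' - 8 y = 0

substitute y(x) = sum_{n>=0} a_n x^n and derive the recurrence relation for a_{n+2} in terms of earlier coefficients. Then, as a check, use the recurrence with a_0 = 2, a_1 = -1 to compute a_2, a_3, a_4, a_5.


Substitute y = sum_n a_n x^n.
y''(x) has coefficient (n+2)(n+1) a_{n+2} at x^n;
-2 x y'(x) has coefficient -2 n a_n at x^n (shift);
-8 y(x) has coefficient -8 a_n at x^n.
Matching x^n: (n+2)(n+1) a_{n+2} + (-2n - 8) a_n = 0.
Thus a_{n+2} = (2n + 8) / ((n+1)(n+2)) * a_n.

Check with a_0 = 2, a_1 = -1 (apply the recurrence for n = 0, 1, 2, 3): a_0 = 2, a_1 = -1, a_2 = 8, a_3 = -5/3, a_4 = 8, a_5 = -7/6.

a_(n+2) = (2n + 8) / ((n+1)(n+2)) * a_n; check: a_0 = 2, a_1 = -1, a_2 = 8, a_3 = -5/3, a_4 = 8, a_5 = -7/6


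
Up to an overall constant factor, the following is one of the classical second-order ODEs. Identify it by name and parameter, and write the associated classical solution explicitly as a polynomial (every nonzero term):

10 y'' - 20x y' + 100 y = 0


All three coefficients share the factor 10; dividing through by 10 gives  y'' - 2x y' + 10 y = 0.
This matches the Hermite equation y'' - 2x y' + 2n y = 0 with 2n = 10, so n = 5; the polynomial solution is H_5(x).
With y = sum_k a_k x^k, matching x^k gives (k+2)(k+1) a_{k+2} = 2(k - n) a_k = 2(k - 5) a_k. The right side vanishes at k = 5, so the series with the parity of 5 terminates at degree 5.
Standard normalization: leading coefficient of H_n is 2^n, so a_5 = 2^5 = 32. Work downward with a_k = (k+1)(k+2) a_{k+2} / (2(k - n)):
  a_3 = (4)(5)(32) / (2(3 - 5)) = 640/(-4) = -160
  a_1 = (2)(3)(-160) / (2(1 - 5)) = -960/(-8) = 120
Hence H_5(x) = 32 x^5 - 160 x^3 + 120 x.

H_5(x); series = 32 x^5 - 160 x^3 + 120 x


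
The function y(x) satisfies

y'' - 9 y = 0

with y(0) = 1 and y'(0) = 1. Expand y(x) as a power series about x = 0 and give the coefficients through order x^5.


Ansatz: y(x) = sum_{n>=0} a_n x^n, so y'(x) = sum_{n>=1} n a_n x^(n-1) and y''(x) = sum_{n>=2} n(n-1) a_n x^(n-2).
Substitute into P(x) y'' + Q(x) y' + R(x) y = 0 with P(x) = 1, Q(x) = 0, R(x) = -9, and match powers of x.
Initial conditions: a_0 = 1, a_1 = 1.
Setting the coefficient of each power of x to zero and solving order by order (substituting the coefficients already found):
  x^0: 2 a_2 - 9 a_0 = 0  ->  2 a_2 = 9 a_0 = 9  ->  a_2 = 9/2
  x^1: 6 a_3 - 9 a_1 = 0  ->  6 a_3 = 9 a_1 = 9  ->  a_3 = 3/2
  x^2: 12 a_4 - 9 a_2 = 0  ->  12 a_4 = 9 a_2 = 81/2  ->  a_4 = 27/8
  x^3: 20 a_5 - 9 a_3 = 0  ->  20 a_5 = 9 a_3 = 27/2  ->  a_5 = 27/40
Truncated series: y(x) = 1 + x + (9/2) x^2 + (3/2) x^3 + (27/8) x^4 + (27/40) x^5 + O(x^6).

a_0 = 1; a_1 = 1; a_2 = 9/2; a_3 = 3/2; a_4 = 27/8; a_5 = 27/40


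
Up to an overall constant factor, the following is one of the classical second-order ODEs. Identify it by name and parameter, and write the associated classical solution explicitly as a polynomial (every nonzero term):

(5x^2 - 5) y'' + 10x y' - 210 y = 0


All three coefficients share the factor -5; dividing through by -5 gives  (1 - x^2) y'' - 2x y' + 42 y = 0.
This matches the Legendre equation (1 - x^2) y'' - 2x y' + n(n+1) y = 0 (note the -2x y' term) with n(n+1) = 42, so n = 6; the polynomial solution is P_6(x).
With y = sum_k a_k x^k, matching x^k gives (k+2)(k+1) a_{k+2} = [k(k+1) - n(n+1)] a_k = (k - 6)(k + 7) a_k. The right side vanishes at k = 6, so the series with the parity of 6 terminates at degree 6.
Standard normalization (P_n(1) = 1): leading coefficient (2n)!/(2^n (n!)^2) = 479001600/(64*518400) = 231/16, so a_6 = 231/16. Work downward with a_k = (k+1)(k+2) a_{k+2} / ((k - 6)(k + 7)):
  a_4 = (5)(6)(231/16) / ((4 - 6)(4 + 7)) = (3465/8)/(-22) = -315/16
  a_2 = (3)(4)(-315/16) / ((2 - 6)(2 + 7)) = (-945/4)/(-36) = 105/16
  a_0 = (1)(2)(105/16) / ((0 - 6)(0 + 7)) = (105/8)/(-42) = -5/16
Hence P_6(x) = 231 x^6/16 - 315 x^4/16 + 105 x^2/16 - 5/16.

P_6(x); series = 231 x^6/16 - 315 x^4/16 + 105 x^2/16 - 5/16


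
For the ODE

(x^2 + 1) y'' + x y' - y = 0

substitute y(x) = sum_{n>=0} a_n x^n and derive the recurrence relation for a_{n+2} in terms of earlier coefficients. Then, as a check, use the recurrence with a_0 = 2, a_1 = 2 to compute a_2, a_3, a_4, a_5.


Substitute y = sum_n a_n x^n.
(1 + 1 x^2) y'' contributes (n+2)(n+1) a_{n+2} + n(n-1) a_n at x^n.
x y'(x) contributes n a_n at x^n.
-y(x) contributes -1 a_n at x^n.
Matching x^n: (n+2)(n+1) a_{n+2} + (n(n-1) + n - 1) a_n = 0.
Thus a_{n+2} = (-n(n-1) - n + 1) / ((n+1)(n+2)) * a_n.

Check with a_0 = 2, a_1 = 2 (apply the recurrence for n = 0, 1, 2, 3): a_0 = 2, a_1 = 2, a_2 = 1, a_3 = 0, a_4 = -1/4, a_5 = 0.

a_(n+2) = (-n(n-1) - n + 1) / ((n+1)(n+2)) * a_n; check: a_0 = 2, a_1 = 2, a_2 = 1, a_3 = 0, a_4 = -1/4, a_5 = 0


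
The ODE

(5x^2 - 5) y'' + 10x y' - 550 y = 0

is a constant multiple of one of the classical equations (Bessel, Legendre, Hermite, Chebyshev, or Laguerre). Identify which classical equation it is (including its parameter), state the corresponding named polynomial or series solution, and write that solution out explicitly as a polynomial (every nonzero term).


All three coefficients share the factor -5; dividing through by -5 gives  (1 - x^2) y'' - 2x y' + 110 y = 0.
This matches the Legendre equation (1 - x^2) y'' - 2x y' + n(n+1) y = 0 (note the -2x y' term) with n(n+1) = 110, so n = 10; the polynomial solution is P_10(x).
With y = sum_k a_k x^k, matching x^k gives (k+2)(k+1) a_{k+2} = [k(k+1) - n(n+1)] a_k = (k - 10)(k + 11) a_k. The right side vanishes at k = 10, so the series with the parity of 10 terminates at degree 10.
Standard normalization (P_n(1) = 1): leading coefficient (2n)!/(2^n (n!)^2) = 2432902008176640000/(1024*13168189440000) = 46189/256, so a_10 = 46189/256. Work downward with a_k = (k+1)(k+2) a_{k+2} / ((k - 10)(k + 11)):
  a_8 = (9)(10)(46189/256) / ((8 - 10)(8 + 11)) = (2078505/128)/(-38) = -109395/256
  a_6 = (7)(8)(-109395/256) / ((6 - 10)(6 + 11)) = (-765765/32)/(-68) = 45045/128
  a_4 = (5)(6)(45045/128) / ((4 - 10)(4 + 11)) = (675675/64)/(-90) = -15015/128
  a_2 = (3)(4)(-15015/128) / ((2 - 10)(2 + 11)) = (-45045/32)/(-104) = 3465/256
  a_0 = (1)(2)(3465/256) / ((0 - 10)(0 + 11)) = (3465/128)/(-110) = -63/256
Hence P_10(x) = 46189 x^10/256 - 109395 x^8/256 + 45045 x^6/128 - 15015 x^4/128 + 3465 x^2/256 - 63/256.

P_10(x); series = 46189 x^10/256 - 109395 x^8/256 + 45045 x^6/128 - 15015 x^4/128 + 3465 x^2/256 - 63/256


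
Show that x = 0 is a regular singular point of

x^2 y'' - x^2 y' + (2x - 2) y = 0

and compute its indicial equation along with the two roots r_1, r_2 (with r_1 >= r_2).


Divide by x^2 to reach normal form y'' + P_1(x) y' + P_2(x) y = 0 with P_1(x) = -1 and P_2(x) = 2/x - 2/x^2.
x = 0 is a singular point because the y-coefficient 2/x - 2/x^2 has a pole at x = 0.
It is a regular singular point because x P_1(x) = p(x) = -x and x^2 P_2(x) = q(x) = 2x - 2 are polynomials, hence analytic at x = 0.
p(0) = 0,  q(0) = -2.
Indicial equation: r(r-1) + p(0) r + q(0) = 0, i.e. r^2 + (p(0) - 1) r + q(0) = 0, i.e. r^2 - 1 r - 2 = 0.
Discriminant: (-1)^2 - 4(-2) = 9, so r = (1 ± 3)/2.
Solving: r_1 = 2, r_2 = -1.

indicial: r^2 - 1 r - 2 = 0; roots r_1 = 2, r_2 = -1


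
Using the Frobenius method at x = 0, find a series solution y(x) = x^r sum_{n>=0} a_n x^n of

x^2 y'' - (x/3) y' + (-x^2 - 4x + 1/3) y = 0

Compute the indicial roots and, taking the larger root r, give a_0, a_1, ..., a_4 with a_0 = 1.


Write in Frobenius form y'' + (p(x)/x) y' + (q(x)/x^2) y = 0:
  p(x) = -1/3,  q(x) = -x^2 - 4x + 1/3.
Indicial equation: r(r-1) + (-1/3) r + (1/3) = 0 -> roots r_1 = 1, r_2 = 1/3.
Take r = r_1 = 1. Let y(x) = x^r sum_{n>=0} a_n x^n with a_0 = 1.
Substitute y = x^r sum a_n x^n and match x^{r+n}. The recurrence is
  D(n) a_n - 4 a_{n-1} - 1 a_{n-2} = 0,  where D(n) = (r+n)(r+n-1) + (-1/3)(r+n) + (1/3).
  a_n = [4 a_{n-1} + 1 a_{n-2}] / D(n).
Since the indicial polynomial factors as (r - r_1)(r - r_2), D(n) = (r_1 + n - r_1)(r_1 + n - r_2) = n(n + 2/3).
Evaluating step by step (a_0 = 1):
  n = 1: D(1) = 1(1 + 2/3) = 5/3; numerator = 4(1) = 4; a_1 = (4)/(5/3) = 12/5
  n = 2: D(2) = 2(2 + 2/3) = 16/3; numerator = 4(12/5) + 1(1) = 53/5; a_2 = (53/5)/(16/3) = 159/80
  n = 3: D(3) = 3(3 + 2/3) = 11; numerator = 4(159/80) + 1(12/5) = 207/20; a_3 = (207/20)/(11) = 207/220
  n = 4: D(4) = 4(4 + 2/3) = 56/3; numerator = 4(207/220) + 1(159/80) = 5061/880; a_4 = (5061/880)/(56/3) = 2169/7040

r = 1; a_0 = 1; a_1 = 12/5; a_2 = 159/80; a_3 = 207/220; a_4 = 2169/7040
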